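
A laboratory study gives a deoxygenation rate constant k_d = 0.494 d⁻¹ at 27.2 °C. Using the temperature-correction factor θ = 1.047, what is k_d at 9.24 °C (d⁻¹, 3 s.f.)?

k_d(T₂) = k_d(T₁) · θ^(T₂−T₁) = 0.494 × 1.047^(9.24−27.2)
= 0.494 × 1.047^-18.0 = 0.494 × 0.4383 = 0.2165 d⁻¹.

k_d ≈ 0.217 d⁻¹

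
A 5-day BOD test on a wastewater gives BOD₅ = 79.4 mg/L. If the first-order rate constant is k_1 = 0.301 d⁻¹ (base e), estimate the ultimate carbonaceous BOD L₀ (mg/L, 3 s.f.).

BOD₅ = L₀(1 − e^(−5k_1)) ⇒ L₀ = BOD₅ / (1 − e^(−5×0.301))
= 79.4 / (1 − 0.2220) = 79.4 / 0.7780 = 102.1 mg/L.

L₀ ≈ 102 mg/L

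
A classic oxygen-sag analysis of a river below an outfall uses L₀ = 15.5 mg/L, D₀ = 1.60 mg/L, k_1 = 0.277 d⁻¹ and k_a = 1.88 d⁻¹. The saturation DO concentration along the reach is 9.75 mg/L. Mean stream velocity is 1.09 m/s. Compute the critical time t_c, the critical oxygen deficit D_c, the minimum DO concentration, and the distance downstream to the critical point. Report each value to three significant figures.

t_c ≈ 0.627 d; D_c ≈ 1.92 mg/L; min DO ≈ 7.83 mg/L; x_c ≈ 59.1 km

At the critical point dD/dt = 0, so k_1 L₀ e^(−k_1 t) = k_a D. Substituting D(t) from the Streeter–Phelps equation and solving for t gives
t_c = ln[(k_a/k_1)(1 − D₀(k_a−k_1)/(k_1 L₀))] / (k_a−k_1).
Here k_a−k_1 = 1.603 d⁻¹ and 1 − D₀(k_a−k_1)/(k_1 L₀) = 1 − 1.60×1.603/(0.277×15.5) = 0.4026, so
t_c = ln(6.787 × 0.4026) / 1.603 = 1.005 / 1.603 = 0.6271 d.
D_c = (k_1/k_a) L₀ e^(−k_1 t_c) = (0.277/1.88) × 15.5 × e^(−0.277×0.6271) = 0.1473 × 15.5 × 0.8405 = 1.920 mg/L.
Minimum DO = C_s − D_c = 9.75 − 1.920 = 7.830 mg/L.
x_c = v t_c = 1.09 m/s × 0.6271 d × 86400 s/d = 59060 m ≈ 59.1 km.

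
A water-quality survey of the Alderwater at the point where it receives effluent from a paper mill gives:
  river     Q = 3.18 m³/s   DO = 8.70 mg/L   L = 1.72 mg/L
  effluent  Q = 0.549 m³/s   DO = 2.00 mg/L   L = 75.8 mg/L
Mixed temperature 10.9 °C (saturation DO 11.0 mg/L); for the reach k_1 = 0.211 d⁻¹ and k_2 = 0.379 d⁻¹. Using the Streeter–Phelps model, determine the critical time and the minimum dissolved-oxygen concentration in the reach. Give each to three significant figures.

t_c ≈ 2.10 d; minimum DO ≈ 6.49 mg/L

Mixed DO = (3.18×8.70 + 0.549×2.00)/(3.18+0.549) = 28.76/3.729 = 7.714 mg/L.
Mixed L₀ = (3.18×1.72 + 0.549×75.8)/(3.729) = 47.08/3.729 = 12.63 mg/L.
Initial deficit D₀ = C_s − DO₀ = 11.0 − 7.714 = 3.286 mg/L.
t_c = (1/0.1680) ln[(0.379/0.211)(1 − 3.286×0.1680/(0.211×12.63))] = 5.952 × ln(1.424) = 2.104 d.
D_c = (0.211/0.379) × 12.63 × e^(−0.211×2.104) = 0.5567 × 12.63 × 0.6415 = 4.510 mg/L.
Minimum DO = 11.0 − 4.510 = 6.490 mg/L.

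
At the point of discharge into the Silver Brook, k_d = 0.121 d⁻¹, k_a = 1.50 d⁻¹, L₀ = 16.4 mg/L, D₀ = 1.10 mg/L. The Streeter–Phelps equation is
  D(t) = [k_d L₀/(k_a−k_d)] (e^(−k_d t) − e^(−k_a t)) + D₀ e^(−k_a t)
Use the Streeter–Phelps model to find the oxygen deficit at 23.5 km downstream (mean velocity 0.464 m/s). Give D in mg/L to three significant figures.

Travel time t = x/v = 23.5 km / (0.464 m/s) = 23500 m / 0.464 m/s = 50650 s = 0.5862 d.
k_d L₀/(k_a−k_d) = 0.121×16.4/(1.50−0.121) = 1.984/1.379 = 1.439 mg/L.
e^(−k_d t) = e^(−0.121×0.5862) = 0.9315; e^(−k_a t) = e^(−1.50×0.5862) = 0.4151.
D = 1.439 × (0.9315 − 0.4151) + 1.10 × 0.4151 = 0.7432 + 0.4566 = 1.200 mg/L.

D ≈ 1.20 mg/L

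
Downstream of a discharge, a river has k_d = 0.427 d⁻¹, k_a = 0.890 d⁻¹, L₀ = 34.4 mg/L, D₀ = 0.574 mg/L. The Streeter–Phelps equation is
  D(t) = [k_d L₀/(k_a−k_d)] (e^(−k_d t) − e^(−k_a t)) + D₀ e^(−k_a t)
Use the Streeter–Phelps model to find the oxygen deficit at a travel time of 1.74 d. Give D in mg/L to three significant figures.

D ≈ 8.47 mg/L

k_d L₀/(k_a−k_d) = 0.427×34.4/(0.890−0.427) = 14.69/0.4630 = 31.73 mg/L.
e^(−k_d t) = e^(−0.427×1.740) = 0.4757; e^(−k_a t) = e^(−0.890×1.740) = 0.2125.
D = 31.73 × (0.4757 − 0.2125) + 0.574 × 0.2125 = 8.348 + 0.1220 = 8.470 mg/L.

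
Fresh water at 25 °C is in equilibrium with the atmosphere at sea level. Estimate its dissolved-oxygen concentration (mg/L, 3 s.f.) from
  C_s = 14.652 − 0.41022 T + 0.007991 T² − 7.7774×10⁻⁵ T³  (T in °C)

C_s = 14.652 − 0.41022×25 + 0.007991×25² − 7.7774×10⁻⁵×25³ = 8.176 mg/L.

C_s ≈ 8.18 mg/L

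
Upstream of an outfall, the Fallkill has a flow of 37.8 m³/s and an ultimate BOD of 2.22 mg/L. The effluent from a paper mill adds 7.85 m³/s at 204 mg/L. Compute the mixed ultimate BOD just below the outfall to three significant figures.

36.9 mg/L

Flow-weighted mixing: C = (Q_r C_r + Q_w C_w)/(Q_r + Q_w)
= (37.8×2.22 + 7.85×204)/(37.8 + 7.85) = 1685/45.65 = 36.92 mg/L.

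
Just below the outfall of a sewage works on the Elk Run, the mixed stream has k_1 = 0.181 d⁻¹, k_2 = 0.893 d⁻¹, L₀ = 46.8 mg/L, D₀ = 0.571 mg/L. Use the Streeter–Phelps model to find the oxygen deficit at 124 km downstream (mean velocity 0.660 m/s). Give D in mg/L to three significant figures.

D ≈ 6.40 mg/L

Travel time t = x/v = 124 km / (0.660 m/s) = 124000 m / 0.660 m/s = 187900 s = 2.175 d.
k_1 L₀/(k_2−k_1) = 0.181×46.8/(0.893−0.181) = 8.471/0.7120 = 11.90 mg/L.
e^(−k_1 t) = e^(−0.181×2.175) = 0.6746; e^(−k_2 t) = e^(−0.893×2.175) = 0.1434.
D = 11.90 × (0.6746 − 0.1434) + 0.571 × 0.1434 = 6.320 + 0.08190 = 6.402 mg/L.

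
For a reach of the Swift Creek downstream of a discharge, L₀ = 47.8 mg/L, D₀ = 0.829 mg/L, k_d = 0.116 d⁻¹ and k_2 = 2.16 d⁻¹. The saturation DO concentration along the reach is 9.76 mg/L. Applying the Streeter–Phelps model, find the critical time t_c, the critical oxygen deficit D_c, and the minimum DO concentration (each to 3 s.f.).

t_c ≈ 1.25 d; D_c ≈ 2.22 mg/L; min DO ≈ 7.54 mg/L

At the critical point dD/dt = 0, so k_d L₀ e^(−k_d t) = k_2 D. Substituting D(t) from the Streeter–Phelps equation and solving for t gives
t_c = ln[(k_2/k_d)(1 − D₀(k_2−k_d)/(k_d L₀))] / (k_2−k_d).
Here k_2−k_d = 2.044 d⁻¹ and 1 − D₀(k_2−k_d)/(k_d L₀) = 1 − 0.829×2.044/(0.116×47.8) = 0.6944, so
t_c = ln(18.62 × 0.6944) / 2.044 = 2.560 / 2.044 = 1.252 d.
L(t_c) = L₀ e^(−k_d t_c) = 47.8 × 0.8648 = 41.34 mg/L, and at the critical point k_2 D_c = k_d L, so D_c = (0.116/2.16) × 41.34 = 2.220 mg/L.
Minimum DO = C_s − D_c = 9.76 − 2.220 = 7.540 mg/L.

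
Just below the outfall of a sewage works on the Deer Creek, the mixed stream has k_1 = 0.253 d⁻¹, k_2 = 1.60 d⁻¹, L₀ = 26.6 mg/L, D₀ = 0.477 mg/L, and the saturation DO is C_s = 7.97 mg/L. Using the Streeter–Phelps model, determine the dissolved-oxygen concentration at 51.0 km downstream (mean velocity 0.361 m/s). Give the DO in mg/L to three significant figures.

Travel time t = x/v = 51.0 km / (0.361 m/s) = 51000 m / 0.361 m/s = 141300 s = 1.635 d.
k_1 L₀/(k_2−k_1) = 0.253×26.6/(1.60−0.253) = 6.730/1.347 = 4.996 mg/L.
e^(−k_1 t) = e^(−0.253×1.635) = 0.6612; e^(−k_2 t) = e^(−1.60×1.635) = 0.07308.
D = 4.996 × (0.6612 − 0.07308) + 0.477 × 0.07308 = 2.938 + 0.03486 = 2.973 mg/L.
DO = C_s − D = 7.97 − 2.973 = 4.997 mg/L.

DO ≈ 5.00 mg/L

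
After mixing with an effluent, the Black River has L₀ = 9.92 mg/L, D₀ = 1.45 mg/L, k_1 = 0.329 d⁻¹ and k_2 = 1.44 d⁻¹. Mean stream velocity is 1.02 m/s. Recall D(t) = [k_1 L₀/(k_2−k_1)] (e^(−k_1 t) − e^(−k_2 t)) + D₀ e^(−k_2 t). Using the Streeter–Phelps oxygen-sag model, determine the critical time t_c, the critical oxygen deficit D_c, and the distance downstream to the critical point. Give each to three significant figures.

t_c = [1/(k_2−k_1)] ln[(k_2/k_1)(1 − D₀(k_2−k_1)/(k_1 L₀))]
= [1/(1.44−0.329)] ln[(1.44/0.329)(1 − 1.45×1.111/(0.329×9.92))]
= (1/1.111) ln[4.377 × 0.5064] = 0.9001 × ln(2.216) = 0.9001 × 0.7959 = 0.7164 d.
L(t_c) = L₀ e^(−k_1 t_c) = 9.92 × 0.7900 = 7.837 mg/L, and at the critical point k_2 D_c = k_1 L, so D_c = (0.329/1.44) × 7.837 = 1.791 mg/L.
x_c = v t_c = 1.02 m/s × 0.7164 d × 86400 s/d = 63130 m ≈ 63.1 km.

t_c ≈ 0.716 d; D_c ≈ 1.79 mg/L; x_c ≈ 63.1 km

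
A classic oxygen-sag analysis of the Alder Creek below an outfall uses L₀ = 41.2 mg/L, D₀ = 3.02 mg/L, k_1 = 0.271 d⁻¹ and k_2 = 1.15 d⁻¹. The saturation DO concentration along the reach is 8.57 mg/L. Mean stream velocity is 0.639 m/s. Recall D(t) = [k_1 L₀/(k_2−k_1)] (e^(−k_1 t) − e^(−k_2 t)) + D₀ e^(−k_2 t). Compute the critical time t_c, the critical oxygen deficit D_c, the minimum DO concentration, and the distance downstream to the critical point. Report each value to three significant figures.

At the critical point dD/dt = 0, so k_1 L₀ e^(−k_1 t) = k_2 D. Substituting D(t) from the Streeter–Phelps equation and solving for t gives
t_c = ln[(k_2/k_1)(1 − D₀(k_2−k_1)/(k_1 L₀))] / (k_2−k_1).
Here k_2−k_1 = 0.8790 d⁻¹ and 1 − D₀(k_2−k_1)/(k_1 L₀) = 1 − 3.02×0.8790/(0.271×41.2) = 0.7622, so
t_c = ln(4.244 × 0.7622) / 0.8790 = 1.174 / 0.8790 = 1.336 d.
L(t_c) = L₀ e^(−k_1 t_c) = 41.2 × 0.6963 = 28.69 mg/L, and at the critical point k_2 D_c = k_1 L, so D_c = (0.271/1.15) × 28.69 = 6.761 mg/L.
Minimum DO = C_s − D_c = 8.57 − 6.761 = 1.809 mg/L.
x_c = v t_c = 0.639 m/s × 1.336 d × 86400 s/d = 73730 m ≈ 73.7 km.

t_c ≈ 1.34 d; D_c ≈ 6.76 mg/L; min DO ≈ 1.81 mg/L; x_c ≈ 73.7 km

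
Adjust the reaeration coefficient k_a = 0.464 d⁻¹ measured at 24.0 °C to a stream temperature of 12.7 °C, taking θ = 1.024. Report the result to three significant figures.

k_a ≈ 0.355 d⁻¹

k_a(T₂) = k_a(T₁) · θ^(T₂−T₁) = 0.464 × 1.024^(12.7−24.0)
= 0.464 × 1.024^-11.3 = 0.464 × 0.7649 = 0.3549 d⁻¹.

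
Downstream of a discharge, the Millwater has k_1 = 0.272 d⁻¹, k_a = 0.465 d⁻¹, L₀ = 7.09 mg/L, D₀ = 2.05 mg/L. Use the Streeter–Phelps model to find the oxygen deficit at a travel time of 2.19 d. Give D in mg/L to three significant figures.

k_1 L₀/(k_a−k_1) = 0.272×7.09/(0.465−0.272) = 1.928/0.1930 = 9.992 mg/L.
e^(−k_1 t) = e^(−0.272×2.190) = 0.5512; e^(−k_a t) = e^(−0.465×2.190) = 0.3612.
D = 9.992 × (0.5512 − 0.3612) + 2.05 × 0.3612 = 1.898 + 0.7404 = 2.639 mg/L.

D ≈ 2.64 mg/L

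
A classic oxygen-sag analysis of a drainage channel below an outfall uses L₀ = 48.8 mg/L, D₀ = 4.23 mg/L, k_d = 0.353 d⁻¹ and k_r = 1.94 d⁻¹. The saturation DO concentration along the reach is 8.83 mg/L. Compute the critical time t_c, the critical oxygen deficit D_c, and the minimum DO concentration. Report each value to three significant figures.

At the critical point dD/dt = 0, so k_d L₀ e^(−k_d t) = k_r D. Substituting D(t) from the Streeter–Phelps equation and solving for t gives
t_c = ln[(k_r/k_d)(1 − D₀(k_r−k_d)/(k_d L₀))] / (k_r−k_d).
Here k_r−k_d = 1.587 d⁻¹ and 1 − D₀(k_r−k_d)/(k_d L₀) = 1 − 4.23×1.587/(0.353×48.8) = 0.6103, so
t_c = ln(5.496 × 0.6103) / 1.587 = 1.210 / 1.587 = 0.7626 d.
D_c = (k_d/k_r) L₀ e^(−k_d t_c) = (0.353/1.94) × 48.8 × e^(−0.353×0.7626) = 0.1820 × 48.8 × 0.7640 = 6.784 mg/L.
Minimum DO = C_s − D_c = 8.83 − 6.784 = 2.046 mg/L.

t_c ≈ 0.763 d; D_c ≈ 6.78 mg/L; min DO ≈ 2.05 mg/L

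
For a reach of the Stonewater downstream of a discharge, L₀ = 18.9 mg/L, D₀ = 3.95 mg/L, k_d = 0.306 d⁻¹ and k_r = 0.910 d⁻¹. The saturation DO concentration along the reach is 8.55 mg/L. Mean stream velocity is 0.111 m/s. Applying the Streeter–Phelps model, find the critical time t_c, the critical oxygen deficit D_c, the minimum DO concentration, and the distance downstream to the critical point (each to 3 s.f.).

t_c ≈ 0.924 d; D_c ≈ 4.79 mg/L; min DO ≈ 3.76 mg/L; x_c ≈ 8.86 km

t_c = [1/(k_r−k_d)] ln[(k_r/k_d)(1 − D₀(k_r−k_d)/(k_d L₀))]
= [1/(0.910−0.306)] ln[(0.910/0.306)(1 − 3.95×0.6040/(0.306×18.9))]
= (1/0.6040) ln[2.974 × 0.5875] = 1.656 × ln(1.747) = 1.656 × 0.5579 = 0.9237 d.
D_c = (k_d/k_r) L₀ e^(−k_d t_c) = (0.306/0.910) × 18.9 × e^(−0.306×0.9237) = 0.3363 × 18.9 × 0.7538 = 4.791 mg/L.
Minimum DO = C_s − D_c = 8.55 − 4.791 = 3.759 mg/L.
x_c = v t_c = 0.111 m/s × 0.9237 d × 86400 s/d = 8859 m ≈ 8.86 km.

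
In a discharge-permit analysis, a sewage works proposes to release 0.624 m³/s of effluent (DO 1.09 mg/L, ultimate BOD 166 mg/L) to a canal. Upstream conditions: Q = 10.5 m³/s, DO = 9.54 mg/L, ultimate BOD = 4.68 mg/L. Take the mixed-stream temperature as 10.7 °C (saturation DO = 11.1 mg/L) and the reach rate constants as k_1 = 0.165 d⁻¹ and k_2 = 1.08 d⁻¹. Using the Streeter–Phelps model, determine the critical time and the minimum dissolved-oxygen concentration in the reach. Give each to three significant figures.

t_c ≈ 0.170 d; minimum DO ≈ 9.06 mg/L

Mixed DO = (10.5×9.54 + 0.624×1.09)/(10.5+0.624) = 100.9/11.12 = 9.066 mg/L.
Mixed L₀ = (10.5×4.68 + 0.624×166)/(11.12) = 152.7/11.12 = 13.73 mg/L.
Initial deficit D₀ = C_s − DO₀ = 11.1 − 9.066 = 2.034 mg/L.
t_c = (1/0.9150) ln[(1.08/0.165)(1 − 2.034×0.9150/(0.165×13.73))] = 1.093 × ln(1.168) = 0.1697 d.
D_c = (0.165/1.08) × 13.73 × e^(−0.165×0.1697) = 0.1528 × 13.73 × 0.9724 = 2.040 mg/L.
Minimum DO = 11.1 − 2.040 = 9.060 mg/L.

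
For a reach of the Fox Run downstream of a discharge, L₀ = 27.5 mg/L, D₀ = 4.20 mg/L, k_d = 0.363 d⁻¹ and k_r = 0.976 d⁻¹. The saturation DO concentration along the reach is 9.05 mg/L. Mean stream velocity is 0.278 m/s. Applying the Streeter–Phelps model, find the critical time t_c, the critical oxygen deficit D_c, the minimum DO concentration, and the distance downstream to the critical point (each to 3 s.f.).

With k_r/k_d = 2.689 and 1 − D₀(k_r−k_d)/(k_d L₀) = 0.7421,
t_c = ln(2.689 × 0.7421) / (0.976 − 0.363) = ln(1.995) / 0.6130 = 0.6908/0.6130 = 1.127 d.
D_c = (k_d/k_r) L₀ e^(−k_d t_c) = (0.363/0.976) × 27.5 × e^(−0.363×1.127) = 0.3719 × 27.5 × 0.6643 = 6.794 mg/L.
Minimum DO = C_s − D_c = 9.05 − 6.794 = 2.256 mg/L.
x_c = v t_c = 0.278 m/s × 1.127 d × 86400 s/d = 27070 m ≈ 27.1 km.

t_c ≈ 1.13 d; D_c ≈ 6.79 mg/L; min DO ≈ 2.26 mg/L; x_c ≈ 27.1 km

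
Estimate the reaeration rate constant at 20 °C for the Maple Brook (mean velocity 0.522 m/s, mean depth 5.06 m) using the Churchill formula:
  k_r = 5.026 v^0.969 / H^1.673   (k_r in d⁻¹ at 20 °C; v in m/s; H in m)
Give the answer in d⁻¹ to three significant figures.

k_r = 5.026 × 0.522^0.969 / 5.06^1.673 = 5.026 × 0.5326 / 15.07 = 0.1777 d⁻¹.

k_r ≈ 0.178 d⁻¹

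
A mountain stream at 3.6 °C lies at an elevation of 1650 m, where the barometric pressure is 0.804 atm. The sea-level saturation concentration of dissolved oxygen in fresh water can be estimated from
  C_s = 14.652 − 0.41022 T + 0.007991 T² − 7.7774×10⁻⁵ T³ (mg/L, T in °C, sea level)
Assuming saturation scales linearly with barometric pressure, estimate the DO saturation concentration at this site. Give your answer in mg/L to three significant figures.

At sea level: C_s = 14.652 − 0.41022×3.6 + 0.007991×3.6² − 7.7774×10⁻⁵×3.6³ = 13.28 mg/L.
Pressure correction: C_s' = 13.28 × 0.804 = 10.67 mg/L.

C_s ≈ 10.7 mg/L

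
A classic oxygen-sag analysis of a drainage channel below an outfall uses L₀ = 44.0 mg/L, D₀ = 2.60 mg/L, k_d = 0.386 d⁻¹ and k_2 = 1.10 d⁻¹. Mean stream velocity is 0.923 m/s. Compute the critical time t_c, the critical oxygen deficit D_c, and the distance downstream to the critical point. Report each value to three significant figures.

t_c ≈ 1.30 d; D_c ≈ 9.33 mg/L; x_c ≈ 104 km

t_c = [1/(k_2−k_d)] ln[(k_2/k_d)(1 − D₀(k_2−k_d)/(k_d L₀))]
= [1/(1.10−0.386)] ln[(1.10/0.386)(1 − 2.60×0.7140/(0.386×44.0))]
= (1/0.7140) ln[2.850 × 0.8907] = 1.401 × ln(2.538) = 1.401 × 0.9315 = 1.305 d.
D_c = (k_d/k_2) L₀ e^(−k_d t_c) = (0.386/1.10) × 44.0 × e^(−0.386×1.305) = 0.3509 × 44.0 × 0.6044 = 9.331 mg/L.
x_c = v t_c = 0.923 m/s × 1.305 d × 86400 s/d = 104000 m ≈ 104 km.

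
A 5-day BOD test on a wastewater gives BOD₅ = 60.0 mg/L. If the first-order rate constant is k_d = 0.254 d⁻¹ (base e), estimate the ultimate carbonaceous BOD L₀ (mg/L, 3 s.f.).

BOD₅ = L₀(1 − e^(−5k_d)) ⇒ L₀ = BOD₅ / (1 − e^(−5×0.254))
= 60.0 / (1 − 0.2808) = 60.0 / 0.7192 = 83.43 mg/L.

L₀ ≈ 83.4 mg/L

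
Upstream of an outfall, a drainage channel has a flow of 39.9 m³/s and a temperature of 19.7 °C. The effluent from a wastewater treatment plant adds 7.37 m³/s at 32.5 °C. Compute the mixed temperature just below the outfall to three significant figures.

21.7 °C

Flow-weighted mixing: C = (Q_r C_r + Q_w C_w)/(Q_r + Q_w)
= (39.9×19.7 + 7.37×32.5)/(39.9 + 7.37) = 1026/47.27 = 21.70 °C.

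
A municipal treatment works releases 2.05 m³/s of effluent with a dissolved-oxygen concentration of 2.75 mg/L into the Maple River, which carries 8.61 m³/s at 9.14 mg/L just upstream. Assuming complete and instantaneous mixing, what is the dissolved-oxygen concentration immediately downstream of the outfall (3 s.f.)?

7.91 mg/L

Flow-weighted mixing: C = (Q_r C_r + Q_w C_w)/(Q_r + Q_w)
= (8.61×9.14 + 2.05×2.75)/(8.61 + 2.05) = 84.33/10.66 = 7.911 mg/L.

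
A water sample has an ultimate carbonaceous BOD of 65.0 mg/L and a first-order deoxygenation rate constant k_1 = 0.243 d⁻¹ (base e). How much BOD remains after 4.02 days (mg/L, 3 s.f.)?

L_t = L₀ e^(−k_1 t) = 65.0 × e^(−0.243×4.02) = 65.0 × 0.3765 = 24.47 mg/L.

L ≈ 24.5 mg/L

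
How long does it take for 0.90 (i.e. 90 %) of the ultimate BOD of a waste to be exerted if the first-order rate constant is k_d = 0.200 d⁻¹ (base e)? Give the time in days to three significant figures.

y/L₀ = 1 − e^(−k_d t) = 0.90 ⇒ e^(−k_d t) = 0.100
t = −ln(0.100) / 0.200 = 2.303 / 0.200 = 11.51 d.

t ≈ 11.5 d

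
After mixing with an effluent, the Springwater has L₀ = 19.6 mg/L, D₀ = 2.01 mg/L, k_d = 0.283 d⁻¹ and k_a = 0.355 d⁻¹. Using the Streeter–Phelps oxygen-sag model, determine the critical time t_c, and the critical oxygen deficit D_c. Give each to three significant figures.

t_c = [1/(k_a−k_d)] ln[(k_a/k_d)(1 − D₀(k_a−k_d)/(k_d L₀))]
= [1/(0.355−0.283)] ln[(0.355/0.283)(1 − 2.01×0.07200/(0.283×19.6))]
= (1/0.07200) ln[1.254 × 0.9739] = 13.89 × ln(1.222) = 13.89 × 0.2002 = 2.781 d.
D_c = (k_d/k_a) L₀ e^(−k_d t_c) = (0.283/0.355) × 19.6 × e^(−0.283×2.781) = 0.7972 × 19.6 × 0.4552 = 7.112 mg/L.

t_c ≈ 2.78 d; D_c ≈ 7.11 mg/L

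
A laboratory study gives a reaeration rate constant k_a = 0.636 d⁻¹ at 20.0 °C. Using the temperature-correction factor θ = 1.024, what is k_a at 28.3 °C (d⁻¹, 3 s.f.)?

k_a ≈ 0.774 d⁻¹

k_a(T₂) = k_a(T₁) · θ^(T₂−T₁) = 0.636 × 1.024^(28.3−20.0)
= 0.636 × 1.024^8.30 = 0.636 × 1.218 = 0.7744 d⁻¹.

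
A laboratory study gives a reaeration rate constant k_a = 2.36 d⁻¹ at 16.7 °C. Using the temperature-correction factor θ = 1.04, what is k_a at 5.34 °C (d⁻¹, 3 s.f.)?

k_a(T₂) = k_a(T₁) · θ^(T₂−T₁) = 2.36 × 1.04^(5.34−16.7)
= 2.36 × 1.04^-11.4 = 2.36 × 0.6405 = 1.512 d⁻¹.

k_a ≈ 1.51 d⁻¹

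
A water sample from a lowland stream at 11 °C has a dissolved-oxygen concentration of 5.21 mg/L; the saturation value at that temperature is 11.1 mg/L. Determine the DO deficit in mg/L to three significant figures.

D ≈ 5.89 mg/L

D = C_s − C = 11.1 − 5.21 = 5.89 mg/L.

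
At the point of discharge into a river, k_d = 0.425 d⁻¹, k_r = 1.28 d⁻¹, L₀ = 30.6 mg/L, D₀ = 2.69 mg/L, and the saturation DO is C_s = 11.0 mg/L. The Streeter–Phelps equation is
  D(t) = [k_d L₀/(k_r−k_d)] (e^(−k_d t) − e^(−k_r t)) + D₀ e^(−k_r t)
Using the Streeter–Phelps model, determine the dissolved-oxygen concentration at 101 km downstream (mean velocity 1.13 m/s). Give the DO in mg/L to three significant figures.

DO ≈ 4.53 mg/L

Travel time t = x/v = 101 km / (1.13 m/s) = 101000 m / 1.13 m/s = 89380 s = 1.034 d.
k_d L₀/(k_r−k_d) = 0.425×30.6/(1.28−0.425) = 13.01/0.8550 = 15.21 mg/L.
e^(−k_d t) = e^(−0.425×1.034) = 0.6443; e^(−k_r t) = e^(−1.28×1.034) = 0.2660.
D = 15.21 × (0.6443 − 0.2660) + 2.69 × 0.2660 = 5.753 + 0.7156 = 6.469 mg/L.
DO = C_s − D = 11.0 − 6.469 = 4.531 mg/L.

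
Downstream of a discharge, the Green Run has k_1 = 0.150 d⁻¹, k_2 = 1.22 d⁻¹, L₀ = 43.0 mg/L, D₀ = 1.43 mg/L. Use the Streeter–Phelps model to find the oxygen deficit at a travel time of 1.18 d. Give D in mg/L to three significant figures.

D ≈ 3.96 mg/L

k_1 L₀/(k_2−k_1) = 0.150×43.0/(1.22−0.150) = 6.450/1.070 = 6.028 mg/L.
e^(−k_1 t) = e^(−0.150×1.180) = 0.8378; e^(−k_2 t) = e^(−1.22×1.180) = 0.2370.
D = 6.028 × (0.8378 − 0.2370) + 1.43 × 0.2370 = 3.621 + 0.3389 = 3.960 mg/L.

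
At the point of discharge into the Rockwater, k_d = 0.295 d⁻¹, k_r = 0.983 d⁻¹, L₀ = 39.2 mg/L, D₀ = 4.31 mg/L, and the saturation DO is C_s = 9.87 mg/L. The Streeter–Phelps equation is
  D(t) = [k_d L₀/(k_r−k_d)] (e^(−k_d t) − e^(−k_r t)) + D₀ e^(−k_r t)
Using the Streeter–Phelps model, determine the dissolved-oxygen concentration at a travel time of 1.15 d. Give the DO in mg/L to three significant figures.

k_d L₀/(k_r−k_d) = 0.295×39.2/(0.983−0.295) = 11.56/0.6880 = 16.81 mg/L.
e^(−k_d t) = e^(−0.295×1.150) = 0.7123; e^(−k_r t) = e^(−0.983×1.150) = 0.3229.
D = 16.81 × (0.7123 − 0.3229) + 4.31 × 0.3229 = 6.545 + 1.392 = 7.937 mg/L.
DO = C_s − D = 9.87 − 7.937 = 1.933 mg/L.

DO ≈ 1.93 mg/L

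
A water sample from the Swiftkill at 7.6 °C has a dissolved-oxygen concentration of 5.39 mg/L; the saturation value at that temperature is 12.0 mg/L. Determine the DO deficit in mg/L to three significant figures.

D ≈ 6.61 mg/L

D = C_s − C = 12.0 − 5.39 = 6.61 mg/L.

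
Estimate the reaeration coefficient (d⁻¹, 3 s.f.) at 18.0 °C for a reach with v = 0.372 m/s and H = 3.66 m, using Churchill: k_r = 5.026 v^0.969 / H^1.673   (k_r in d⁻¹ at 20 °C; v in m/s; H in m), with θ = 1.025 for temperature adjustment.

k_r ≈ 0.209 d⁻¹

k_r(20) = 5.026 × 0.372^0.969 / 3.66^1.673 = 5.026 × 0.3836 / 8.764 = 0.2200 d⁻¹.
k_r(18.0) = 0.2200 × 1.025^(18.0−20) = 0.2200 × 0.9518 = 0.2094 d⁻¹.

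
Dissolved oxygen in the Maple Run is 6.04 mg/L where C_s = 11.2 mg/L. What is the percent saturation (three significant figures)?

% saturation = C/C_s × 100 = 6.04/11.2 × 100 = 53.9 %.

53.9 % saturation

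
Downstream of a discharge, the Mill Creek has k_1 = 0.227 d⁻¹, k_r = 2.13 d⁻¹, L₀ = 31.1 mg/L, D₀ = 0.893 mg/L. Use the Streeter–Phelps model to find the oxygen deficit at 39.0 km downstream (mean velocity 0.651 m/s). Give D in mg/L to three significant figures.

Travel time t = x/v = 39.0 km / (0.651 m/s) = 39000 m / 0.651 m/s = 59910 s = 0.6934 d.
k_1 L₀/(k_r−k_1) = 0.227×31.1/(2.13−0.227) = 7.060/1.903 = 3.710 mg/L.
e^(−k_1 t) = e^(−0.227×0.6934) = 0.8544; e^(−k_r t) = e^(−2.13×0.6934) = 0.2283.
D = 3.710 × (0.8544 − 0.2283) + 0.893 × 0.2283 = 2.322 + 0.2039 = 2.526 mg/L.

D ≈ 2.53 mg/L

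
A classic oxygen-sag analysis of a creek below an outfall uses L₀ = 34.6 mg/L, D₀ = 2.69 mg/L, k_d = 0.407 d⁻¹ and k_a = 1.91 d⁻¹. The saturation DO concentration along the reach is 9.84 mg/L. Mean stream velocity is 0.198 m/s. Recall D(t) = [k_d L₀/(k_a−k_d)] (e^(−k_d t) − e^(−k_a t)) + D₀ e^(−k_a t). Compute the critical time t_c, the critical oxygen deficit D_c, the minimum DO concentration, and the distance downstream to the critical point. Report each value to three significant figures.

t_c ≈ 0.803 d; D_c ≈ 5.32 mg/L; min DO ≈ 4.52 mg/L; x_c ≈ 13.7 km

At the critical point dD/dt = 0, so k_d L₀ e^(−k_d t) = k_a D. Substituting D(t) from the Streeter–Phelps equation and solving for t gives
t_c = ln[(k_a/k_d)(1 − D₀(k_a−k_d)/(k_d L₀))] / (k_a−k_d).
Here k_a−k_d = 1.503 d⁻¹ and 1 − D₀(k_a−k_d)/(k_d L₀) = 1 − 2.69×1.503/(0.407×34.6) = 0.7129, so
t_c = ln(4.693 × 0.7129) / 1.503 = 1.208 / 1.503 = 0.8035 d.
L(t_c) = L₀ e^(−k_d t_c) = 34.6 × 0.7211 = 24.95 mg/L, and at the critical point k_a D_c = k_d L, so D_c = (0.407/1.91) × 24.95 = 5.316 mg/L.
Minimum DO = C_s − D_c = 9.84 − 5.316 = 4.524 mg/L.
x_c = v t_c = 0.198 m/s × 0.8035 d × 86400 s/d = 13750 m ≈ 13.7 km.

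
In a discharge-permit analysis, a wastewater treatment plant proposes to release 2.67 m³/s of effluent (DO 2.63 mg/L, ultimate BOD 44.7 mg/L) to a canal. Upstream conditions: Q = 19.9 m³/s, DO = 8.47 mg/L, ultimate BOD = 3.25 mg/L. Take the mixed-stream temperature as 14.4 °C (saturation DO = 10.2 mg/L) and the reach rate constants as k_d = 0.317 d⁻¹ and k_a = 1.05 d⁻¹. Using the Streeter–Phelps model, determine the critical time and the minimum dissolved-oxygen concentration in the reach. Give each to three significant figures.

Mixed DO = (19.9×8.47 + 2.67×2.63)/(19.9+2.67) = 175.6/22.57 = 7.779 mg/L.
Mixed L₀ = (19.9×3.25 + 2.67×44.7)/(22.57) = 184.0/22.57 = 8.153 mg/L.
Initial deficit D₀ = C_s − DO₀ = 10.2 − 7.779 = 2.421 mg/L.
t_c = (1/0.7330) ln[(1.05/0.317)(1 − 2.421×0.7330/(0.317×8.153))] = 1.364 × ln(1.038) = 0.05120 d.
D_c = (0.317/1.05) × 8.153 × e^(−0.317×0.05120) = 0.3019 × 8.153 × 0.9839 = 2.422 mg/L.
Minimum DO = 10.2 − 2.422 = 7.778 mg/L.

t_c ≈ 0.0512 d; minimum DO ≈ 7.78 mg/L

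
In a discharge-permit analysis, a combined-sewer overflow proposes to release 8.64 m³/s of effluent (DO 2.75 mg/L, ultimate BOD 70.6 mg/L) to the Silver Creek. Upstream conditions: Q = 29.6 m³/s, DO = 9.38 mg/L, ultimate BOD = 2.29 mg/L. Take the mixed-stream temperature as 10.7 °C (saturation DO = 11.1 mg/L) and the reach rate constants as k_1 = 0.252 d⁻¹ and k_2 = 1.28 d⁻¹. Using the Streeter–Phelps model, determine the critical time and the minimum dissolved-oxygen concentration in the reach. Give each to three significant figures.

t_c ≈ 0.268 d; minimum DO ≈ 7.84 mg/L

Mixed DO = (29.6×9.38 + 8.64×2.75)/(29.6+8.64) = 301.4/38.24 = 7.882 mg/L.
Mixed L₀ = (29.6×2.29 + 8.64×70.6)/(38.24) = 677.8/38.24 = 17.72 mg/L.
Initial deficit D₀ = C_s − DO₀ = 11.1 − 7.882 = 3.218 mg/L.
t_c = (1/1.028) ln[(1.28/0.252)(1 − 3.218×1.028/(0.252×17.72))] = 0.9728 × ln(1.317) = 0.2681 d.
D_c = (0.252/1.28) × 17.72 × e^(−0.252×0.2681) = 0.1969 × 17.72 × 0.9347 = 3.261 mg/L.
Minimum DO = 11.1 − 3.261 = 7.839 mg/L.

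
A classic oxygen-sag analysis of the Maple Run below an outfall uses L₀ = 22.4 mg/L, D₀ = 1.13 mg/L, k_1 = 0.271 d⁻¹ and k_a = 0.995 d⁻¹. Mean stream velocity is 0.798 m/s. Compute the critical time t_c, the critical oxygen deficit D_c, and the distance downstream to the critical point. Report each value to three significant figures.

At the critical point dD/dt = 0, so k_1 L₀ e^(−k_1 t) = k_a D. Substituting D(t) from the Streeter–Phelps equation and solving for t gives
t_c = ln[(k_a/k_1)(1 − D₀(k_a−k_1)/(k_1 L₀))] / (k_a−k_1).
Here k_a−k_1 = 0.7240 d⁻¹ and 1 − D₀(k_a−k_1)/(k_1 L₀) = 1 − 1.13×0.7240/(0.271×22.4) = 0.8652, so
t_c = ln(3.672 × 0.8652) / 0.7240 = 1.156 / 0.7240 = 1.596 d.
D_c = (k_1/k_a) L₀ e^(−k_1 t_c) = (0.271/0.995) × 22.4 × e^(−0.271×1.596) = 0.2724 × 22.4 × 0.6488 = 3.958 mg/L.
x_c = v t_c = 0.798 m/s × 1.596 d × 86400 s/d = 110100 m ≈ 110 km.

t_c ≈ 1.60 d; D_c ≈ 3.96 mg/L; x_c ≈ 110 km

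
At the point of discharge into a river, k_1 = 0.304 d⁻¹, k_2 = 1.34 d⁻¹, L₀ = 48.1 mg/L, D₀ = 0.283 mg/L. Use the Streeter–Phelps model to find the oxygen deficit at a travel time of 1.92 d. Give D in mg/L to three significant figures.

k_1 L₀/(k_2−k_1) = 0.304×48.1/(1.34−0.304) = 14.62/1.036 = 14.11 mg/L.
e^(−k_1 t) = e^(−0.304×1.920) = 0.5578; e^(−k_2 t) = e^(−1.34×1.920) = 0.07632.
D = 14.11 × (0.5578 − 0.07632) + 0.283 × 0.07632 = 6.796 + 0.02160 = 6.818 mg/L.

D ≈ 6.82 mg/L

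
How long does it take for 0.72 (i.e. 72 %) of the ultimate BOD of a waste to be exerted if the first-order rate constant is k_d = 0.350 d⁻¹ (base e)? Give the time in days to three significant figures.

t ≈ 3.64 d

y/L₀ = 1 − e^(−k_d t) = 0.72 ⇒ e^(−k_d t) = 0.280
t = −ln(0.280) / 0.350 = 1.273 / 0.350 = 3.637 d.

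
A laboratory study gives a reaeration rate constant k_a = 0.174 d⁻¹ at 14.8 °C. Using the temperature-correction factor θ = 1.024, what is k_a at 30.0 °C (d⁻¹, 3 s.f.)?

k_a(T₂) = k_a(T₁) · θ^(T₂−T₁) = 0.174 × 1.024^(30.0−14.8)
= 0.174 × 1.024^15.2 = 0.174 × 1.434 = 0.2495 d⁻¹.

k_a ≈ 0.250 d⁻¹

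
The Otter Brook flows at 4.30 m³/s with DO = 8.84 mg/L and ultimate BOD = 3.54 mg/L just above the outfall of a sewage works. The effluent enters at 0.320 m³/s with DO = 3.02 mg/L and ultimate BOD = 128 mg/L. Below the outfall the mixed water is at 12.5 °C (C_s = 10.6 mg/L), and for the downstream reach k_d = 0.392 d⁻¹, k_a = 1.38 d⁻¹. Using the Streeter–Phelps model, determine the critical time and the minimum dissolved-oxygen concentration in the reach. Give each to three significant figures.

t_c ≈ 0.672 d; minimum DO ≈ 7.95 mg/L

Mixed DO = (4.30×8.84 + 0.320×3.02)/(4.30+0.320) = 38.98/4.620 = 8.437 mg/L.
Mixed L₀ = (4.30×3.54 + 0.320×128)/(4.620) = 56.18/4.620 = 12.16 mg/L.
Initial deficit D₀ = C_s − DO₀ = 10.6 − 8.437 = 2.163 mg/L.
t_c = (1/0.9880) ln[(1.38/0.392)(1 − 2.163×0.9880/(0.392×12.16))] = 1.012 × ln(1.942) = 0.6718 d.
D_c = (0.392/1.38) × 12.16 × e^(−0.392×0.6718) = 0.2841 × 12.16 × 0.7685 = 2.655 mg/L.
Minimum DO = 10.6 − 2.655 = 7.945 mg/L.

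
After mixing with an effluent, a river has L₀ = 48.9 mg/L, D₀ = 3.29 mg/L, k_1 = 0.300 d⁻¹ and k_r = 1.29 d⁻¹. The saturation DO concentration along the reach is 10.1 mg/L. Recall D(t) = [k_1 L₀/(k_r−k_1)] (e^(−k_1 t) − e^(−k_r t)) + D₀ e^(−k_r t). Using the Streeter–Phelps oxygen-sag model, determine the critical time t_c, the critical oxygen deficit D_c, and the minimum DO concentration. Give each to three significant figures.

t_c ≈ 1.22 d; D_c ≈ 7.89 mg/L; min DO ≈ 2.21 mg/L

t_c = [1/(k_r−k_1)] ln[(k_r/k_1)(1 − D₀(k_r−k_1)/(k_1 L₀))]
= [1/(1.29−0.300)] ln[(1.29/0.300)(1 − 3.29×0.9900/(0.300×48.9))]
= (1/0.9900) ln[4.300 × 0.7780] = 1.010 × ln(3.345) = 1.010 × 1.208 = 1.220 d.
L(t_c) = L₀ e^(−k_1 t_c) = 48.9 × 0.6936 = 33.91 mg/L, and at the critical point k_r D_c = k_1 L, so D_c = (0.300/1.29) × 33.91 = 7.887 mg/L.
Minimum DO = C_s − D_c = 10.1 − 7.887 = 2.213 mg/L.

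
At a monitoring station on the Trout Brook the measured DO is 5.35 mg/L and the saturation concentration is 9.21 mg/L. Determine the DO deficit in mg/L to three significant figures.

D = C_s − C = 9.21 − 5.35 = 3.86 mg/L.

D ≈ 3.86 mg/L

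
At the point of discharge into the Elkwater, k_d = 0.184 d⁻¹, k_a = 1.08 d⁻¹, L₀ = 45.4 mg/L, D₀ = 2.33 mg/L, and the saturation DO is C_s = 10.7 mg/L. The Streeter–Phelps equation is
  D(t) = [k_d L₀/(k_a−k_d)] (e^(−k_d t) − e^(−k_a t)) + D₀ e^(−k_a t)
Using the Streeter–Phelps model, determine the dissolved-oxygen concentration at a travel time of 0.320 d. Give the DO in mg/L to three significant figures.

DO ≈ 6.86 mg/L

k_d L₀/(k_a−k_d) = 0.184×45.4/(1.08−0.184) = 8.354/0.8960 = 9.323 mg/L.
e^(−k_d t) = e^(−0.184×0.3200) = 0.9428; e^(−k_a t) = e^(−1.08×0.3200) = 0.7078.
D = 9.323 × (0.9428 − 0.7078) + 2.33 × 0.7078 = 2.191 + 1.649 = 3.840 mg/L.
DO = C_s − D = 10.7 − 3.840 = 6.860 mg/L.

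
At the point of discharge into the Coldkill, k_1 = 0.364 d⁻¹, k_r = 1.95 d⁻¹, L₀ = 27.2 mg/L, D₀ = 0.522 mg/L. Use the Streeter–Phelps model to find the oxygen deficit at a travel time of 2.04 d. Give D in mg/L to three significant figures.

D ≈ 2.86 mg/L

k_1 L₀/(k_r−k_1) = 0.364×27.2/(1.95−0.364) = 9.901/1.586 = 6.243 mg/L.
e^(−k_1 t) = e^(−0.364×2.040) = 0.4759; e^(−k_r t) = e^(−1.95×2.040) = 0.01872.
D = 6.243 × (0.4759 − 0.01872) + 0.522 × 0.01872 = 2.854 + 0.009773 = 2.864 mg/L.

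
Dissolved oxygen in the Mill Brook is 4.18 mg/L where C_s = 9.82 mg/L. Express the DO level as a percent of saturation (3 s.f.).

42.6 % saturation

% saturation = C/C_s × 100 = 4.18/9.82 × 100 = 42.6 %.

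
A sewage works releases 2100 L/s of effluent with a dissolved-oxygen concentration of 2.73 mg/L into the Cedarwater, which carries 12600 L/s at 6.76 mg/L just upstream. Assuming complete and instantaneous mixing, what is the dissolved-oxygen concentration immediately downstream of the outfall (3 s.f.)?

Flow-weighted mixing: C = (Q_r C_r + Q_w C_w)/(Q_r + Q_w)
= (12600×6.76 + 2100×2.73)/(12600 + 2100) = 90910/14700 = 6.184 mg/L.

6.18 mg/L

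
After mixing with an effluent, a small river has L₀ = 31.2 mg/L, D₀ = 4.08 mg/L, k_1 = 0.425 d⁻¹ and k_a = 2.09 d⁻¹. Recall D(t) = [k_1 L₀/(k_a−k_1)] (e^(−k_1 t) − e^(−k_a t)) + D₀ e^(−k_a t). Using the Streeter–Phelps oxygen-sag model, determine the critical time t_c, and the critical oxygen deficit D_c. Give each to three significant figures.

t_c ≈ 0.525 d; D_c ≈ 5.07 mg/L

With k_a/k_1 = 4.918 and 1 − D₀(k_a−k_1)/(k_1 L₀) = 0.4877,
t_c = ln(4.918 × 0.4877) / (2.09 − 0.425) = ln(2.398) / 1.665 = 0.8748/1.665 = 0.5254 d.
L(t_c) = L₀ e^(−k_1 t_c) = 31.2 × 0.7999 = 24.96 mg/L, and at the critical point k_a D_c = k_1 L, so D_c = (0.425/2.09) × 24.96 = 5.075 mg/L.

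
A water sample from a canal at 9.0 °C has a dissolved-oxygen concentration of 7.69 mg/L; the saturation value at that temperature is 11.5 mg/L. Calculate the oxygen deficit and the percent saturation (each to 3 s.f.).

D = C_s − C = 11.5 − 7.69 = 3.81 mg/L.
% saturation = 7.69/11.5 × 100 = 66.9 %.

D ≈ 3.81 mg/L; 66.9 % saturation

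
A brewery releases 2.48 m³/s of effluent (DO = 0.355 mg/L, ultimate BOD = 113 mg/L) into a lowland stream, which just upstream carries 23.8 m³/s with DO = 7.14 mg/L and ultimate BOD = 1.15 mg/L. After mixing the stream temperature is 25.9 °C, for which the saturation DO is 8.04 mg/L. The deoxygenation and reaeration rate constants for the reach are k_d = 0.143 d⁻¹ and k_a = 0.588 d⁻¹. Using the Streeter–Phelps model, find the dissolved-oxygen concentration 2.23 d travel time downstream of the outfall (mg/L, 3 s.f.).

Mixed DO = (23.8×7.14 + 2.48×0.355)/(23.8+2.48) = 170.8/26.28 = 6.500 mg/L.
Mixed L₀ = (23.8×1.15 + 2.48×113)/(26.28) = 307.6/26.28 = 11.71 mg/L.
Initial deficit D₀ = C_s − DO₀ = 8.04 − 6.500 = 1.540 mg/L.
D(2.23) = [0.143×11.71/(0.588−0.143)](e^(−0.143×2.23) − e^(−0.588×2.23)) + 1.540 e^(−0.588×2.23)
= 3.761 × (0.7270 − 0.2695) + 1.540 × 0.2695 = 2.136 mg/L.
DO = 8.04 − 2.136 = 5.904 mg/L.

DO ≈ 5.90 mg/L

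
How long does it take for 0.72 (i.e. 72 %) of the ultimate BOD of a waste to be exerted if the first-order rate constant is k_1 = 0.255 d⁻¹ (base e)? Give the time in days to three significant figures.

t ≈ 4.99 d

y/L₀ = 1 − e^(−k_1 t) = 0.72 ⇒ e^(−k_1 t) = 0.280
t = −ln(0.280) / 0.255 = 1.273 / 0.255 = 4.992 d.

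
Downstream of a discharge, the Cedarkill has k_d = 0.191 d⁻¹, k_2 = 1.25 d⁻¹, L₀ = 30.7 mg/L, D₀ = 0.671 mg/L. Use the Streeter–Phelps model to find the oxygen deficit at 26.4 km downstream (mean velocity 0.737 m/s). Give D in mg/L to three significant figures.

Travel time t = x/v = 26.4 km / (0.737 m/s) = 26400 m / 0.737 m/s = 35820 s = 0.4146 d.
k_d L₀/(k_2−k_d) = 0.191×30.7/(1.25−0.191) = 5.864/1.059 = 5.537 mg/L.
e^(−k_d t) = e^(−0.191×0.4146) = 0.9239; e^(−k_2 t) = e^(−1.25×0.4146) = 0.5956.
D = 5.537 × (0.9239 − 0.5956) + 0.671 × 0.5956 = 1.818 + 0.3996 = 2.217 mg/L.

D ≈ 2.22 mg/L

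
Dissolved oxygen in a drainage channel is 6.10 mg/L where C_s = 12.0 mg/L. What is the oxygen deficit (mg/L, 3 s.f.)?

D = C_s − C = 12.0 − 6.10 = 5.90 mg/L.

D ≈ 5.90 mg/L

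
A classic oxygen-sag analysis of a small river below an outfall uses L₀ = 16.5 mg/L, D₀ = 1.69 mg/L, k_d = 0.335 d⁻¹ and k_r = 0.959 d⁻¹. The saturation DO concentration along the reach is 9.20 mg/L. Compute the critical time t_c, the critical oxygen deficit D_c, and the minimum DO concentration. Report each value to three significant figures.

t_c = [1/(k_r−k_d)] ln[(k_r/k_d)(1 − D₀(k_r−k_d)/(k_d L₀))]
= [1/(0.959−0.335)] ln[(0.959/0.335)(1 − 1.69×0.6240/(0.335×16.5))]
= (1/0.6240) ln[2.863 × 0.8092] = 1.603 × ln(2.317) = 1.603 × 0.8401 = 1.346 d.
D_c = (k_d/k_r) L₀ e^(−k_d t_c) = (0.335/0.959) × 16.5 × e^(−0.335×1.346) = 0.3493 × 16.5 × 0.6370 = 3.671 mg/L.
Minimum DO = C_s − D_c = 9.20 − 3.671 = 5.529 mg/L.

t_c ≈ 1.35 d; D_c ≈ 3.67 mg/L; min DO ≈ 5.53 mg/L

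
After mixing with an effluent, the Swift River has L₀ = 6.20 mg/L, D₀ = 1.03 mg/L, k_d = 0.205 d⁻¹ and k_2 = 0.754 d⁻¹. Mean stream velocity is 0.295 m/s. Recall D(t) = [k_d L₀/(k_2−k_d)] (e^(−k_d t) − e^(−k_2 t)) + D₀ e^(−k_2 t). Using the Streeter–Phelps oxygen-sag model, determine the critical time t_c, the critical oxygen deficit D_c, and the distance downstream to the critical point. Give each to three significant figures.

t_c ≈ 1.30 d; D_c ≈ 1.29 mg/L; x_c ≈ 33.1 km

At the critical point dD/dt = 0, so k_d L₀ e^(−k_d t) = k_2 D. Substituting D(t) from the Streeter–Phelps equation and solving for t gives
t_c = ln[(k_2/k_d)(1 − D₀(k_2−k_d)/(k_d L₀))] / (k_2−k_d).
Here k_2−k_d = 0.5490 d⁻¹ and 1 − D₀(k_2−k_d)/(k_d L₀) = 1 − 1.03×0.5490/(0.205×6.20) = 0.5551, so
t_c = ln(3.678 × 0.5551) / 0.5490 = 0.7138 / 0.5490 = 1.300 d.
D_c = (k_d/k_2) L₀ e^(−k_d t_c) = (0.205/0.754) × 6.20 × e^(−0.205×1.300) = 0.2719 × 6.20 × 0.7660 = 1.291 mg/L.
x_c = v t_c = 0.295 m/s × 1.300 d × 86400 s/d = 33140 m ≈ 33.1 km.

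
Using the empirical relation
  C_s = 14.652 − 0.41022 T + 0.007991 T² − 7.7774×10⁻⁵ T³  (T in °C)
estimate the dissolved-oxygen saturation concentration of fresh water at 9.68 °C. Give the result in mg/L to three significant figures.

C_s ≈ 11.4 mg/L

C_s = 14.652 − 0.41022×9.68 + 0.007991×9.68² − 7.7774×10⁻⁵×9.68³ = 11.36 mg/L.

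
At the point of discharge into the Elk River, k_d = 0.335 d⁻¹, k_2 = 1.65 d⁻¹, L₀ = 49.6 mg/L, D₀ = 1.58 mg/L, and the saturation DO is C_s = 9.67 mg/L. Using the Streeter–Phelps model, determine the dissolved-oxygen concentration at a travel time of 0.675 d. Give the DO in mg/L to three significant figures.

DO ≈ 3.22 mg/L

k_d L₀/(k_2−k_d) = 0.335×49.6/(1.65−0.335) = 16.62/1.315 = 12.64 mg/L.
e^(−k_d t) = e^(−0.335×0.6750) = 0.7976; e^(−k_2 t) = e^(−1.65×0.6750) = 0.3283.
D = 12.64 × (0.7976 − 0.3283) + 1.58 × 0.3283 = 5.930 + 0.5188 = 6.449 mg/L.
DO = C_s − D = 9.67 − 6.449 = 3.221 mg/L.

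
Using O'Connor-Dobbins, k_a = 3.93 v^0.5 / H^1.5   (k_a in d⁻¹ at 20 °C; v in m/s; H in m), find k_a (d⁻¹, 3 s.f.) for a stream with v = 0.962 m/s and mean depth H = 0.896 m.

k_a ≈ 4.54 d⁻¹

k_a = 3.93 × 0.962^0.5 / 0.896^1.5 = 3.93 × 0.9808 / 0.8481 = 4.545 d⁻¹.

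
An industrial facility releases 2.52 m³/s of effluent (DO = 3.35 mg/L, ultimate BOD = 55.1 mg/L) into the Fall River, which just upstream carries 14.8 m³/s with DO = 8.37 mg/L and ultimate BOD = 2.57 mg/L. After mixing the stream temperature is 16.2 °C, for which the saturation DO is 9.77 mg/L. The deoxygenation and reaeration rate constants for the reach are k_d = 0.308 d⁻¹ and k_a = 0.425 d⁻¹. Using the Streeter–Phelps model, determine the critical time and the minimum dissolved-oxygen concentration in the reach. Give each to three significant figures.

t_c ≈ 2.05 d; minimum DO ≈ 5.83 mg/L

Mixed DO = (14.8×8.37 + 2.52×3.35)/(14.8+2.52) = 132.3/17.32 = 7.640 mg/L.
Mixed L₀ = (14.8×2.57 + 2.52×55.1)/(17.32) = 176.9/17.32 = 10.21 mg/L.
Initial deficit D₀ = C_s − DO₀ = 9.77 − 7.640 = 2.130 mg/L.
t_c = (1/0.1170) ln[(0.425/0.308)(1 − 2.130×0.1170/(0.308×10.21))] = 8.547 × ln(1.271) = 2.046 d.
D_c = (0.308/0.425) × 10.21 × e^(−0.308×2.046) = 0.7247 × 10.21 × 0.5324 = 3.941 mg/L.
Minimum DO = 9.77 − 3.941 = 5.829 mg/L.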